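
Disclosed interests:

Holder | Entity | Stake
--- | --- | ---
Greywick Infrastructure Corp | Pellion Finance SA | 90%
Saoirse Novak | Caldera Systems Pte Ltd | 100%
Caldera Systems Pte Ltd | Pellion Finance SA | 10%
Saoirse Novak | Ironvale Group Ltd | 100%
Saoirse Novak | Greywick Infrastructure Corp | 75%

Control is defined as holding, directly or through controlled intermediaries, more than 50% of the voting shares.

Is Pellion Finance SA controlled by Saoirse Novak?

Yes

Saoirse holds 75% of Greywick, so Saoirse controls Greywick.
Saoirse holds 100% of Caldera, so Saoirse controls Caldera.
Greywick and Caldera together hold 90% + 10% = 100% of Pellion, so Saoirse controls Pellion.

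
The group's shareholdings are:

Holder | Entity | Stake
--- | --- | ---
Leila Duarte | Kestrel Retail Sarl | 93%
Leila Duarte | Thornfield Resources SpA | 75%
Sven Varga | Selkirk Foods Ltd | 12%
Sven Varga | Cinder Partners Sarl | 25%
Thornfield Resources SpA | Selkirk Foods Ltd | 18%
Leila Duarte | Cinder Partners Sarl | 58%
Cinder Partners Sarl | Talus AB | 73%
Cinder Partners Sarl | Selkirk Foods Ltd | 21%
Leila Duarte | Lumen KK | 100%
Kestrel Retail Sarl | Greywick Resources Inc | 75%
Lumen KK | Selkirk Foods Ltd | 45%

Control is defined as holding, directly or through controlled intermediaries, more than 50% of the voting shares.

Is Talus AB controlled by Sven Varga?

No

Sven's largest direct stake is 25% in Cinder, which does not meet the threshold, so Sven controls no company.
Neither Sven nor any entity Sven controls holds any voting interest in Talus.
So Sven does not control Talus.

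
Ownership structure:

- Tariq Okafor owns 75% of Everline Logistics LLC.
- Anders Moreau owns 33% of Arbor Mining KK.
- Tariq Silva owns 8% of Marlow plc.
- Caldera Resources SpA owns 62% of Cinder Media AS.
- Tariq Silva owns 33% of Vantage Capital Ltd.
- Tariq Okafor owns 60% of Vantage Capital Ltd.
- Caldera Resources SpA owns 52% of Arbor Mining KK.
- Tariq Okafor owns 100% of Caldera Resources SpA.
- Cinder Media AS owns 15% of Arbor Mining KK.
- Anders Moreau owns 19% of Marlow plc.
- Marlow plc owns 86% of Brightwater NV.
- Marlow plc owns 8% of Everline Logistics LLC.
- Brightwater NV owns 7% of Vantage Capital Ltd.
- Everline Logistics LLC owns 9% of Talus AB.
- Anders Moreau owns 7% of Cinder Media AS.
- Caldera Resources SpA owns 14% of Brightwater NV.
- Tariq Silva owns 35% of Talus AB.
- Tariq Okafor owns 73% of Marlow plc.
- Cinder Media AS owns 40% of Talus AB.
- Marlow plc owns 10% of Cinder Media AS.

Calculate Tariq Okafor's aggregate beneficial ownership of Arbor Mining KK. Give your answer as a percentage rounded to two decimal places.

Tariq Okafor reaches Arbor along 3 paths.
Via Caldera: 100% × 52% = 52%.
Via Caldera → Cinder: 100% × 62% × 15% = 9.3%.
Via Marlow → Cinder: 73% × 10% × 15% = 1.095%.
Total: 52% + 9.3% + 1.095% = 62.395%.
Rounded: 62.40%.

62.40%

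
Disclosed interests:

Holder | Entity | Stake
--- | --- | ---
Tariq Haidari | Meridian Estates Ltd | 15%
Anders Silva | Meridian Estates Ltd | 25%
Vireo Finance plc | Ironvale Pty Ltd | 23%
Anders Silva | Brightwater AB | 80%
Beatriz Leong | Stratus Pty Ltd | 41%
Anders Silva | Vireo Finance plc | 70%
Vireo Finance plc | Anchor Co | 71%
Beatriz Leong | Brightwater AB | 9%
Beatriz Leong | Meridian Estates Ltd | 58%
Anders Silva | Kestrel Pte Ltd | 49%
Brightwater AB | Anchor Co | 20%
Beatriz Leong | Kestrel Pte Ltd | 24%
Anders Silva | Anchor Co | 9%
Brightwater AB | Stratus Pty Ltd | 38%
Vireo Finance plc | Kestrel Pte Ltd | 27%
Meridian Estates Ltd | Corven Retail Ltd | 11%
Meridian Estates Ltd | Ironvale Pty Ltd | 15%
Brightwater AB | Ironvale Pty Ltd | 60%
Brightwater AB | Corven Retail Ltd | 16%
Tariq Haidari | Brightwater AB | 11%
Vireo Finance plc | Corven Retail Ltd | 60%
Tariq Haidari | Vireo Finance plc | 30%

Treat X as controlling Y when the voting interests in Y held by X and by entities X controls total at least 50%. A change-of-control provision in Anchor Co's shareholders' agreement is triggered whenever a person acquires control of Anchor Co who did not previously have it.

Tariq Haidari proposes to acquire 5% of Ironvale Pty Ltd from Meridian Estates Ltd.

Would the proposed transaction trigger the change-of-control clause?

No

The purchase adds only to Tariq's holdings (Meridian's stake shrinks), so Tariq is the only person who could newly come to control Anchor.
Tariq's largest direct stake is 30% in Vireo, which does not meet the threshold, so Tariq controls no company.
Neither Tariq nor any entity Tariq controls holds any voting interest in Anchor.
So before the transaction, Tariq does not control Anchor.
After the purchase, Tariq holds 5% of Ironvale directly, and Meridian's stake falls to 10%.
Tariq's side now holds 5% of Ironvale, not ≥ 50%, so Tariq still does not control Ironvale.
After the transaction, neither Tariq nor any entity Tariq controls holds a voting interest in Anchor, so Tariq still does not control it.
No new person acquires control, so the clause is not triggered.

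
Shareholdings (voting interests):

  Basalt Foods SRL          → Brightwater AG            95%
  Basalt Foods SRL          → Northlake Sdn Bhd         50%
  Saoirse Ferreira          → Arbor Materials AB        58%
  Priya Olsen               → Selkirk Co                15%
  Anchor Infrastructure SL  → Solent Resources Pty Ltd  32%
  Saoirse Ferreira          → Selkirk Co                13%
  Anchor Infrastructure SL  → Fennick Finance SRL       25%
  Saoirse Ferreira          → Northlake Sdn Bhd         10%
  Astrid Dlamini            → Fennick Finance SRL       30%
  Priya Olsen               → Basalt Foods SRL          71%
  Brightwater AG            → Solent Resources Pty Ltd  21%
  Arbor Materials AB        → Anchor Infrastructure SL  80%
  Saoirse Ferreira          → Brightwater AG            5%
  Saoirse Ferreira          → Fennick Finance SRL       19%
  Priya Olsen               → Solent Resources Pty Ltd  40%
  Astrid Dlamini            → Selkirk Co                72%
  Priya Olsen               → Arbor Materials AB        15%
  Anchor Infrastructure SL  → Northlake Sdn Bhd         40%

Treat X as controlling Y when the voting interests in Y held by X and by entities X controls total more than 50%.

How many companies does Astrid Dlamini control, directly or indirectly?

Astrid holds 72% of Selkirk, so Astrid controls Selkirk.
No other company's threshold is met.
Astrid controls 1 company.

1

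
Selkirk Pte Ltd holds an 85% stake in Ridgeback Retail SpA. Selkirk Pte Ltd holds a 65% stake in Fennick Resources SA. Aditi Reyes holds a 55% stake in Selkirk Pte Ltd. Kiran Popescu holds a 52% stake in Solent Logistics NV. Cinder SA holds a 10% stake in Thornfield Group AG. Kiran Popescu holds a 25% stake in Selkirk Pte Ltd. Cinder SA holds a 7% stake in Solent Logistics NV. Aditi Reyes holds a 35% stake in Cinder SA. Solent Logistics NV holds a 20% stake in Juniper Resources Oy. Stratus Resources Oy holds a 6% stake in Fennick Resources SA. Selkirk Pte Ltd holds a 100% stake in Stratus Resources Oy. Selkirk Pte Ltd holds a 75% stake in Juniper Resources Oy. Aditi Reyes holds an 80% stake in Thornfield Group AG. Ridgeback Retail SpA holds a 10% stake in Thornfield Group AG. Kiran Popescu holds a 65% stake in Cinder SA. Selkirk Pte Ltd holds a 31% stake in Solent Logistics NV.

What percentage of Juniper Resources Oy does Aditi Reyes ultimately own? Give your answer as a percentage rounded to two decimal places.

45.15%

Aditi reaches Juniper along 3 paths.
Via Selkirk: 55% × 75% = 41.25%.
Via Cinder → Solent: 35% × 7% × 20% = 0.49%.
Via Selkirk → Solent: 55% × 31% × 20% = 3.41%.
Total: 41.25% + 0.49% + 3.41% = 45.15%.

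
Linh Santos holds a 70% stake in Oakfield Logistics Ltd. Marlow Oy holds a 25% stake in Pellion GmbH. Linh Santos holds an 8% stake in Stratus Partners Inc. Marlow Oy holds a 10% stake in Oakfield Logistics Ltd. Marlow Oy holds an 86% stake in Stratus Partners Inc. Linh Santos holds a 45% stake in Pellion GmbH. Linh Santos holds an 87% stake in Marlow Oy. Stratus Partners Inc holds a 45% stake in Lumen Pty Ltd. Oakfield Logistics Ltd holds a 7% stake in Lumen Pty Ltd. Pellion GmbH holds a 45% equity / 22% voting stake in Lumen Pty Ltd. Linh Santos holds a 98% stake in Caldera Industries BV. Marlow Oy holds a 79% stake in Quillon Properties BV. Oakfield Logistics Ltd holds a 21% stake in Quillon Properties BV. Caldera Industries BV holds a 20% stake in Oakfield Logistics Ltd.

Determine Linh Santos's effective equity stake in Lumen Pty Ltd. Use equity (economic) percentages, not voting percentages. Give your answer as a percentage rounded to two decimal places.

74.19%

Linh reaches Lumen along 7 paths.
Via Pellion: 45% × 45% = 20.25%.
Via Marlow → Pellion: 87% × 25% × 45% = 9.7875%.
Via Marlow → Stratus: 87% × 86% × 45% = 33.669%.
Via Stratus: 8% × 45% = 3.6%.
Via Caldera → Oakfield: 98% × 20% × 7% = 1.372%.
Via Oakfield: 70% × 7% = 4.9%.
Via Marlow → Oakfield: 87% × 10% × 7% = 0.609%.
Total: 20.25% + 9.7875% + 33.669% + 3.6% + 1.372% + 4.9% + 0.609% = 74.1875%.
Rounded: 74.19%.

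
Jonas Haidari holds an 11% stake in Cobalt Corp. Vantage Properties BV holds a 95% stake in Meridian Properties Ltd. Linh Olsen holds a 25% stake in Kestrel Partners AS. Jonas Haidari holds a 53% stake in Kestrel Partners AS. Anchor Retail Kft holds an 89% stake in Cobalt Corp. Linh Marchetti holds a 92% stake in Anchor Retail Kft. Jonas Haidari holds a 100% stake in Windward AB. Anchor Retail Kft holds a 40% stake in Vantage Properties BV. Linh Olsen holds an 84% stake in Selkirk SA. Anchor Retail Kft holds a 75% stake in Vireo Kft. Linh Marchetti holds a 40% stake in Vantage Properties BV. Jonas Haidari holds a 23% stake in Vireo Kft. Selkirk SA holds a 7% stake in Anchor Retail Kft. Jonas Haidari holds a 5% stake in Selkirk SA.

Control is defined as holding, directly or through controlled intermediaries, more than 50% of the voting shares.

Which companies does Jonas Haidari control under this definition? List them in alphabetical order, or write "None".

Kestrel Partners AS, Windward AB

Jonas holds 53% of Kestrel, so Jonas controls Kestrel.
Jonas holds 100% of Windward, so Jonas controls Windward.
No other company's threshold is met.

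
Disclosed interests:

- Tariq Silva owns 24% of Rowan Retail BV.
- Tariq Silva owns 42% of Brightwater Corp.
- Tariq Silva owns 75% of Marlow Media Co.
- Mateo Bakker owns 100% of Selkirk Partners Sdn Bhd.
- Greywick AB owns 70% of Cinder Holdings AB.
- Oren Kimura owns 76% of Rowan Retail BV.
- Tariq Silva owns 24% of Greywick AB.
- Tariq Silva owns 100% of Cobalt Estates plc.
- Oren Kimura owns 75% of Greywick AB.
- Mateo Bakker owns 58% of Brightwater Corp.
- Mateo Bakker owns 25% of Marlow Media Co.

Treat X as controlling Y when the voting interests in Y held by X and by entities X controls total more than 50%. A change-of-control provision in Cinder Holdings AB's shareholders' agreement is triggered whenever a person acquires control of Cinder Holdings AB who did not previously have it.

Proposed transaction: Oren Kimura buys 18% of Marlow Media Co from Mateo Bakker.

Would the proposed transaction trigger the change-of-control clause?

The purchase adds only to Oren's holdings (Mateo's stake shrinks), so Oren is the only person who could newly come to control Cinder.
Oren holds 75% of Greywick, so Oren controls Greywick.
Greywick holds 70% of Cinder, so Oren controls Cinder.
So Oren already controls Cinder before the transaction.
After the purchase, Oren holds 18% of Marlow directly, and Mateo's stake falls to 7%.
Oren controlled Cinder already, so this is not a new person acquiring control; every other person's position is unchanged or reduced.
No new person acquires control, so the clause is not triggered.

No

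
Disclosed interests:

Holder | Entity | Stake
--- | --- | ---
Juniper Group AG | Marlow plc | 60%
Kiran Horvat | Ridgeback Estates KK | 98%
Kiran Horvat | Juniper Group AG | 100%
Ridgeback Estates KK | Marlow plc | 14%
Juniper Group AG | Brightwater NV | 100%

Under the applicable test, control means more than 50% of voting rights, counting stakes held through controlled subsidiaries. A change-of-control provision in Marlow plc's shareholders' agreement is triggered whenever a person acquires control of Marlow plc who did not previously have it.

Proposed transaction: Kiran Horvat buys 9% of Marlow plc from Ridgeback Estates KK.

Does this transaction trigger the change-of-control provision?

No

The purchase adds only to Kiran's holdings (Ridgeback's stake shrinks), so Kiran is the only person who could newly come to control Marlow.
Kiran holds 98% of Ridgeback, so Kiran controls Ridgeback.
Kiran holds 100% of Juniper, so Kiran controls Juniper.
Juniper and Ridgeback together hold 60% + 14% = 74% of Marlow, so Kiran controls Marlow.
So Kiran already controls Marlow before the transaction.
After the purchase, Kiran holds 9% of Marlow directly, and Ridgeback's stake falls to 5%.
Kiran controlled Marlow already, so this is not a new person acquiring control; every other person's position is unchanged or reduced.
No new person acquires control, so the clause is not triggered.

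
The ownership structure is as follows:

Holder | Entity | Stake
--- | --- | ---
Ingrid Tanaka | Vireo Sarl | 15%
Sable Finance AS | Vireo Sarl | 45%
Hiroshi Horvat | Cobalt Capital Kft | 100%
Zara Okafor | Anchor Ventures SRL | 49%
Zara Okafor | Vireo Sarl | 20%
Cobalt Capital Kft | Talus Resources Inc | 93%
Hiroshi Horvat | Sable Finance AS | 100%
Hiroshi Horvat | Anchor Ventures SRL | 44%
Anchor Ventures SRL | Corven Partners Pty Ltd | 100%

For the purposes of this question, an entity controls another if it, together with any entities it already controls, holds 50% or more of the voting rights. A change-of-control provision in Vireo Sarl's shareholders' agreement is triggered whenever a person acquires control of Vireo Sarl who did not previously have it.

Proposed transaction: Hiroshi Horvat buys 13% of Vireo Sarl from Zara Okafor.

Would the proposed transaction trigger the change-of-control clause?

The purchase adds only to Hiroshi's holdings (Zara's stake shrinks), so Hiroshi is the only person who could newly come to control Vireo.
Hiroshi holds 100% of Sable, so Hiroshi controls Sable.
Hiroshi holds 100% of Cobalt, so Hiroshi controls Cobalt.
Cobalt holds 93% of Talus, so Hiroshi controls Talus.
In Vireo, Hiroshi's side holds only 45%, not ≥ 50%.
So before the transaction, Hiroshi does not control Vireo.
After the purchase, Hiroshi holds 13% of Vireo directly, and Zara's stake falls to 7%.
Sable and Hiroshi together hold 45% + 13% = 58% of Vireo, so Hiroshi controls Vireo.
Hiroshi did not control Vireo before and does after, so the clause is triggered.

Yes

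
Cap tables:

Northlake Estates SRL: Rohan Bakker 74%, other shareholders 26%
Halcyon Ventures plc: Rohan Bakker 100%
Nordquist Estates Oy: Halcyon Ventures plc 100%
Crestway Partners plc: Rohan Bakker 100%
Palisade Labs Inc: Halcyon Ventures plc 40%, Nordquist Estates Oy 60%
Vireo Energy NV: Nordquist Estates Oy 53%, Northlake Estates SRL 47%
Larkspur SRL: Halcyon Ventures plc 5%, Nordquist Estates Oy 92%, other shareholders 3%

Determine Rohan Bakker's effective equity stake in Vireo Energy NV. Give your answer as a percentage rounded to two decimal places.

Rohan reaches Vireo along 2 paths.
Via Halcyon → Nordquist: 100% × 100% × 53% = 53%.
Via Northlake: 74% × 47% = 34.78%.
Total: 53% + 34.78% = 87.78%.

87.78%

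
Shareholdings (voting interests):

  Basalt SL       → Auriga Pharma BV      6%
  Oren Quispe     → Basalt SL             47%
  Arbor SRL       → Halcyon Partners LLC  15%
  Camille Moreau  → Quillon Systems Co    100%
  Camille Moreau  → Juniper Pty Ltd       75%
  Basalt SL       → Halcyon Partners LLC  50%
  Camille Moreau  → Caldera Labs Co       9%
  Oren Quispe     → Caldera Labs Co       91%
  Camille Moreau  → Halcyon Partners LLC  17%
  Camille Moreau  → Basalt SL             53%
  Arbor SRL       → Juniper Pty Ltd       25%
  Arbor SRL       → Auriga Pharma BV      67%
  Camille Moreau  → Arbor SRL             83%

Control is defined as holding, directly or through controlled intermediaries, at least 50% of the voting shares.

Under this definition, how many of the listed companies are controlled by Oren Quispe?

1

Oren holds 91% of Caldera, so Oren controls Caldera.
No other company's threshold is met.
Oren controls 1 company.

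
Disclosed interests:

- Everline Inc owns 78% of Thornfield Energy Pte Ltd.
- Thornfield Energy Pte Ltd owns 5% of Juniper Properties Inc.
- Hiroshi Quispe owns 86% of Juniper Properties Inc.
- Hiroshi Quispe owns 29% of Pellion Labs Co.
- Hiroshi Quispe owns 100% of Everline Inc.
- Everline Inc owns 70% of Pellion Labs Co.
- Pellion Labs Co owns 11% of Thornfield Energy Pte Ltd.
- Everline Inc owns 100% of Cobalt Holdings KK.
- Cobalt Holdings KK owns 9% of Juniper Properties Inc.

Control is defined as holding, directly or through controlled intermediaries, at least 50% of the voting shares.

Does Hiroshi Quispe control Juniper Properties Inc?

Hiroshi holds 100% of Everline, so Hiroshi controls Everline.
Everline holds 100% of Cobalt, so Hiroshi controls Cobalt.
Hiroshi and Everline together hold 29% + 70% = 99% of Pellion, so Hiroshi controls Pellion.
Pellion and Everline together hold 11% + 78% = 89% of Thornfield, so Hiroshi controls Thornfield.
Thornfield and Hiroshi and Cobalt together hold 5% + 86% + 9% = 100% of Juniper, so Hiroshi controls Juniper.

Yes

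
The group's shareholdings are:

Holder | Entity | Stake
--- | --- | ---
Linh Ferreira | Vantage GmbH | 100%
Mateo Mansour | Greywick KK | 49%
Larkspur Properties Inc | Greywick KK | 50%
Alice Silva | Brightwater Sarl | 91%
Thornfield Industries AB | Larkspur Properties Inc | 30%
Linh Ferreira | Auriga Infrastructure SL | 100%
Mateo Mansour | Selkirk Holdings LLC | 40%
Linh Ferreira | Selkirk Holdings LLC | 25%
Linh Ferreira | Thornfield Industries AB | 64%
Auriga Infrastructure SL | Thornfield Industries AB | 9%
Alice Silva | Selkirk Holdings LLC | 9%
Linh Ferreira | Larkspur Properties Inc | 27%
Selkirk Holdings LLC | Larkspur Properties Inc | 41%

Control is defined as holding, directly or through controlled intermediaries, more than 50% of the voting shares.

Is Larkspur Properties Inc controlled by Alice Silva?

Alice holds 91% of Brightwater, so Alice controls Brightwater.
Neither Alice nor any entity Alice controls holds any voting interest in Larkspur.
So Alice does not control Larkspur.

No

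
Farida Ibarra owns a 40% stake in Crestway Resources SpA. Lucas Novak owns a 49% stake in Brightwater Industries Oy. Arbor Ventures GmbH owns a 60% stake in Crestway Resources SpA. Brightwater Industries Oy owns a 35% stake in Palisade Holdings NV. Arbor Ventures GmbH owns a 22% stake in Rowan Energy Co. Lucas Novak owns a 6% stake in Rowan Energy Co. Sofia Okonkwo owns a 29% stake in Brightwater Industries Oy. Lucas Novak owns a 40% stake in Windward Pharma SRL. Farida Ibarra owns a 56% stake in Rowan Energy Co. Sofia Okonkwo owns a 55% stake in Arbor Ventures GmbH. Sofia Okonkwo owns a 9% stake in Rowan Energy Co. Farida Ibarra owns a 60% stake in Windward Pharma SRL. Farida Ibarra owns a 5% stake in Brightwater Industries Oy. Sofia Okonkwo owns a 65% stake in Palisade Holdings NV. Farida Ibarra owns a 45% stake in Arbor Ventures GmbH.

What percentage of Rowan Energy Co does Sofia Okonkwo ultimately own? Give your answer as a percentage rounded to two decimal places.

Sofia reaches Rowan along 2 paths.
Direct stake: 9% = 9%.
Via Arbor: 55% × 22% = 12.1%.
Total: 9% + 12.1% = 21.1%.
Rounded: 21.10%.

21.10%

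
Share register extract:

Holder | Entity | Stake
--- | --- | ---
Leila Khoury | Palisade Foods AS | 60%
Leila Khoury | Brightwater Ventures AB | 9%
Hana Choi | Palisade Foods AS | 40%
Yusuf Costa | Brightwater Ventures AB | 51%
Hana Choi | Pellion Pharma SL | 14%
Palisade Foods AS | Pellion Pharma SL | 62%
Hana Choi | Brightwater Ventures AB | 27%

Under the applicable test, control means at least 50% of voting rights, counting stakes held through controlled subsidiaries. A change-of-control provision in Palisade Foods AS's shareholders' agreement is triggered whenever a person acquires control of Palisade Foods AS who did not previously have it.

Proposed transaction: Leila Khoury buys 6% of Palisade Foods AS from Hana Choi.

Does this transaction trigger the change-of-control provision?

The purchase adds only to Leila's holdings (Hana's stake shrinks), so Leila is the only person who could newly come to control Palisade.
Leila holds 60% of Palisade, so Leila controls Palisade.
So Leila already controls Palisade before the transaction.
After the purchase, Leila's direct stake in Palisade rises to 60% + 6% = 66%, and Hana's stake falls to 34%.
Leila controlled Palisade already, so this is not a new person acquiring control; every other person's position is unchanged or reduced.
No new person acquires control, so the clause is not triggered.

No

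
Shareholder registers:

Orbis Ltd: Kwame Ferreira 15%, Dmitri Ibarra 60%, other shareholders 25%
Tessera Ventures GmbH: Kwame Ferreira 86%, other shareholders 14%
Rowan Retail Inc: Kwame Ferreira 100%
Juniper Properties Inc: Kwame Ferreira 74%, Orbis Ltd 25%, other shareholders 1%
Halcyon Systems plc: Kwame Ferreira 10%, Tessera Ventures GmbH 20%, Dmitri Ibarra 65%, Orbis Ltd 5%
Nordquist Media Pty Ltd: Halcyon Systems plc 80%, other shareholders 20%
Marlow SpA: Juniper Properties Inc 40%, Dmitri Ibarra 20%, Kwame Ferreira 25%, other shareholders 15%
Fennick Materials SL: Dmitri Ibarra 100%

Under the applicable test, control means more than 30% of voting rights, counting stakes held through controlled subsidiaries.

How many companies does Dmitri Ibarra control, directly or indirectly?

4

Dmitri holds 60% of Orbis, so Dmitri controls Orbis.
Dmitri and Orbis together hold 65% + 5% = 70% of Halcyon, so Dmitri controls Halcyon.
Halcyon holds 80% of Nordquist, so Dmitri controls Nordquist.
Dmitri holds 100% of Fennick, so Dmitri controls Fennick.
No other company's threshold is met.
Dmitri controls 4 companies.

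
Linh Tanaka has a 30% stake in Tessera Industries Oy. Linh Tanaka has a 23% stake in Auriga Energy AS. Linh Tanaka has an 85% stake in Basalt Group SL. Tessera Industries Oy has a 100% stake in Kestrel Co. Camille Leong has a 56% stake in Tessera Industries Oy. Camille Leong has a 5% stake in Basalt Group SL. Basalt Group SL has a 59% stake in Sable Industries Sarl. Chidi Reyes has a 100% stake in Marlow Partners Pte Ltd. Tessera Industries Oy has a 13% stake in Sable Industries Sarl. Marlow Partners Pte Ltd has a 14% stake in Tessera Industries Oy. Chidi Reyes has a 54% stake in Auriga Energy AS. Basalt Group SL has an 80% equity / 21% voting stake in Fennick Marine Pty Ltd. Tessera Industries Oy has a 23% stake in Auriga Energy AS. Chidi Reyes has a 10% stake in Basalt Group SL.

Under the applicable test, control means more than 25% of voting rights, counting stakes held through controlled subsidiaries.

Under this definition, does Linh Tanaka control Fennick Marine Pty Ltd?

No

Linh holds 85% of Basalt, so Linh controls Basalt.
Linh holds 30% of Tessera, so Linh controls Tessera.
Linh and Tessera together hold 23% + 23% = 46% of Auriga, so Linh controls Auriga.
Tessera and Basalt together hold 13% + 59% = 72% of Sable, so Linh controls Sable.
Tessera holds 100% of Kestrel, so Linh controls Kestrel.
In Fennick, Linh's side holds only 21%, not > 25%.
So Linh does not control Fennick.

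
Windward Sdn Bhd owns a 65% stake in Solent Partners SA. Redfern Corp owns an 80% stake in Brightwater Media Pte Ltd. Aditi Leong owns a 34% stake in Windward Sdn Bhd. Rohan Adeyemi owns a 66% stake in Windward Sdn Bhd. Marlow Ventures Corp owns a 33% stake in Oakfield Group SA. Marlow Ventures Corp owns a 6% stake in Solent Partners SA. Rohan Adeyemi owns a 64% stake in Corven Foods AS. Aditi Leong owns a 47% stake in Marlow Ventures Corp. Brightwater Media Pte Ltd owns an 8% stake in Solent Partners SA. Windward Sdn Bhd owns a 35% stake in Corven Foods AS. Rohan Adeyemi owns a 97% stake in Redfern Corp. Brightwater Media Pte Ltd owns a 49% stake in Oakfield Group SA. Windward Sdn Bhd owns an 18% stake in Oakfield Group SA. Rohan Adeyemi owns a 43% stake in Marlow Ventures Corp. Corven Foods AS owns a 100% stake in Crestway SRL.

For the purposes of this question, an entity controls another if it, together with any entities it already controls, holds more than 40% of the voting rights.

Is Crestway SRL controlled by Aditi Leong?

Aditi holds 47% of Marlow, so Aditi controls Marlow.
Neither Aditi nor any entity Aditi controls holds any voting interest in Crestway.
So Aditi does not control Crestway.

No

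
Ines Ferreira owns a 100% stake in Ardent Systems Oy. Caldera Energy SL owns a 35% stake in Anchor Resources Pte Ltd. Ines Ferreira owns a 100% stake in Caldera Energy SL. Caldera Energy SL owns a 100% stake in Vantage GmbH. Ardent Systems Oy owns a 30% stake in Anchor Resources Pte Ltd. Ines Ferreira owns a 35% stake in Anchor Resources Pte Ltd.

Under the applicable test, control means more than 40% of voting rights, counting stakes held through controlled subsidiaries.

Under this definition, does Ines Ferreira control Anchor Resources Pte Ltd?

Yes

Ines holds 100% of Ardent, so Ines controls Ardent.
Ines holds 100% of Caldera, so Ines controls Caldera.
Ardent and Caldera and Ines together hold 30% + 35% + 35% = 100% of Anchor, so Ines controls Anchor.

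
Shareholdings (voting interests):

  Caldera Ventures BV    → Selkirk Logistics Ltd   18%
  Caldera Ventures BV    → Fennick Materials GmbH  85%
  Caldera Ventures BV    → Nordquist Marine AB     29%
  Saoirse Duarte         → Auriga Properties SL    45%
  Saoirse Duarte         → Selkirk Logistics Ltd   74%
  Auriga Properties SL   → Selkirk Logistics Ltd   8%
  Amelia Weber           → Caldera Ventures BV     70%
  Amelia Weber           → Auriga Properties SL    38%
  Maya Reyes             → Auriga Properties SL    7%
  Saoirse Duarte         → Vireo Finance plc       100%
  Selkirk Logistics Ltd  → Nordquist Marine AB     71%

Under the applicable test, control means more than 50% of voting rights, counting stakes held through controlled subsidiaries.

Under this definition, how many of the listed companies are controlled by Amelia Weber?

2

Amelia holds 70% of Caldera, so Amelia controls Caldera.
Caldera holds 85% of Fennick, so Amelia controls Fennick.
No other company's threshold is met.
Amelia controls 2 companies.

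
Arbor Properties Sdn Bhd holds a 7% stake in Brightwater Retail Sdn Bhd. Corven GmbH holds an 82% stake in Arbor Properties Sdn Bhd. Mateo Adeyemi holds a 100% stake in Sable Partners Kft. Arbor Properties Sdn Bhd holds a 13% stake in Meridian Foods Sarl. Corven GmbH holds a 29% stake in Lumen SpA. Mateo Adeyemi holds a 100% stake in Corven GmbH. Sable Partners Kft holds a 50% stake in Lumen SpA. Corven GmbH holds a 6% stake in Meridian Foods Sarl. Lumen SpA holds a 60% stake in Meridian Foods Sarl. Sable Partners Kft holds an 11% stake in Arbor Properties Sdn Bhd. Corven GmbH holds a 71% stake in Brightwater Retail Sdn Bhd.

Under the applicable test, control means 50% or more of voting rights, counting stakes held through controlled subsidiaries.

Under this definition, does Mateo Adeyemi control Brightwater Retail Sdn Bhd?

Yes

Mateo holds 100% of Corven, so Mateo controls Corven.
Mateo holds 100% of Sable, so Mateo controls Sable.
Corven and Sable together hold 82% + 11% = 93% of Arbor, so Mateo controls Arbor.
Arbor and Corven together hold 7% + 71% = 78% of Brightwater, so Mateo controls Brightwater.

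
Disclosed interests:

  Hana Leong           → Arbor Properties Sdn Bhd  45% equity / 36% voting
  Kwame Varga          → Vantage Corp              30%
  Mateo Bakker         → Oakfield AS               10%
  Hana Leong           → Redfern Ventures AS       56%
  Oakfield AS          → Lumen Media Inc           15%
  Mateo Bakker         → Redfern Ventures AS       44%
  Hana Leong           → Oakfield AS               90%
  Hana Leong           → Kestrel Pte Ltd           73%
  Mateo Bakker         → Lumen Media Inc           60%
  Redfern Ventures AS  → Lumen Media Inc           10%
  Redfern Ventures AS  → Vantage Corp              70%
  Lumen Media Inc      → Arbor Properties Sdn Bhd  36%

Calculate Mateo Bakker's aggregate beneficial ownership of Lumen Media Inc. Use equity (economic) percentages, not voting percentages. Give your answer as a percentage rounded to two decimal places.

Mateo reaches Lumen along 3 paths.
Direct stake: 60% = 60%.
Via Oakfield: 10% × 15% = 1.5%.
Via Redfern: 44% × 10% = 4.4%.
Total: 60% + 1.5% + 4.4% = 65.9%.
Rounded: 65.90%.

65.90%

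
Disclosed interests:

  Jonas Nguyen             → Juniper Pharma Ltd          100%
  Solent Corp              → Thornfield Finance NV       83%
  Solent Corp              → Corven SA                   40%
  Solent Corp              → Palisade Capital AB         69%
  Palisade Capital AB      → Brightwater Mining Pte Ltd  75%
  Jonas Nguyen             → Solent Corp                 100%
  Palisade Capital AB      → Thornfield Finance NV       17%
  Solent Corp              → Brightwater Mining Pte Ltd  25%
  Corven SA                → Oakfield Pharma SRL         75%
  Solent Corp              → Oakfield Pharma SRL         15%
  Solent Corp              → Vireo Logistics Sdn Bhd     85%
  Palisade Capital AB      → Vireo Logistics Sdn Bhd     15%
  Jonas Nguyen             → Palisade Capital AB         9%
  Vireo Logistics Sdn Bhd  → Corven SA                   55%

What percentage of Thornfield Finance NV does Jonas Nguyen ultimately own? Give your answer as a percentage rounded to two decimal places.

Jonas reaches Thornfield along 3 paths.
Via Palisade: 9% × 17% = 1.53%.
Via Solent → Palisade: 100% × 69% × 17% = 11.73%.
Via Solent: 100% × 83% = 83%.
Total: 1.53% + 11.73% + 83% = 96.26%.

96.26%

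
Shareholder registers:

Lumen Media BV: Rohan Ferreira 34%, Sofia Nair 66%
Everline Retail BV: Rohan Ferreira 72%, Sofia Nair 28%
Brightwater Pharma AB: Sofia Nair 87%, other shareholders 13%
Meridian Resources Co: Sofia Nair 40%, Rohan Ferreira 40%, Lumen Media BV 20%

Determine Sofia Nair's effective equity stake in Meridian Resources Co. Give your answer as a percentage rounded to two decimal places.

53.20%

Sofia reaches Meridian along 2 paths.
Direct stake: 40% = 40%.
Via Lumen: 66% × 20% = 13.2%.
Total: 40% + 13.2% = 53.2%.
Rounded: 53.20%.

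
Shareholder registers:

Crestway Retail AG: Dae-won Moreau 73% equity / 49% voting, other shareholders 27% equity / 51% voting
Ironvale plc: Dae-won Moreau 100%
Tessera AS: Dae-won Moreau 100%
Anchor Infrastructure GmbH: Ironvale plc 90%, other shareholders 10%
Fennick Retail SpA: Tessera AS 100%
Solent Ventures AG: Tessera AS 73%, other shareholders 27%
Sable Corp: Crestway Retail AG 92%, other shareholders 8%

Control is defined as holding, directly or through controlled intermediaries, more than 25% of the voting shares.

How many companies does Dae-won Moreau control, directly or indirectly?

Dae-won holds 49% of Crestway, so Dae-won controls Crestway.
Dae-won holds 100% of Ironvale, so Dae-won controls Ironvale.
Dae-won holds 100% of Tessera, so Dae-won controls Tessera.
Ironvale holds 90% of Anchor, so Dae-won controls Anchor.
Tessera holds 100% of Fennick, so Dae-won controls Fennick.
Tessera holds 73% of Solent, so Dae-won controls Solent.
Crestway holds 92% of Sable, so Dae-won controls Sable.
Dae-won controls 7 companies.

7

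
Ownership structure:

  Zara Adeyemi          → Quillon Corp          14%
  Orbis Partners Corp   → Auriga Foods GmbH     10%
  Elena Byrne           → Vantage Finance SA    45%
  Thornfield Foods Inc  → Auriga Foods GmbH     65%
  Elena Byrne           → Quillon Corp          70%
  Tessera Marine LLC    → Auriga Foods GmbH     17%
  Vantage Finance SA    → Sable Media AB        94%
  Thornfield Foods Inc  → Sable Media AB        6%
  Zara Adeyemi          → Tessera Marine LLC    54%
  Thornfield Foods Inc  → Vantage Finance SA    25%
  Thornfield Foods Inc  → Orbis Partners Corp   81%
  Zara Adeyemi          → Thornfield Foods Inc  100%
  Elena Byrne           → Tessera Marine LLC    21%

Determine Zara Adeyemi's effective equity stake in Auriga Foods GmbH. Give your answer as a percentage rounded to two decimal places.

82.28%

Zara reaches Auriga along 3 paths.
Via Tessera: 54% × 17% = 9.18%.
Via Thornfield → Orbis: 100% × 81% × 10% = 8.1%.
Via Thornfield: 100% × 65% = 65%.
Total: 9.18% + 8.1% + 65% = 82.28%.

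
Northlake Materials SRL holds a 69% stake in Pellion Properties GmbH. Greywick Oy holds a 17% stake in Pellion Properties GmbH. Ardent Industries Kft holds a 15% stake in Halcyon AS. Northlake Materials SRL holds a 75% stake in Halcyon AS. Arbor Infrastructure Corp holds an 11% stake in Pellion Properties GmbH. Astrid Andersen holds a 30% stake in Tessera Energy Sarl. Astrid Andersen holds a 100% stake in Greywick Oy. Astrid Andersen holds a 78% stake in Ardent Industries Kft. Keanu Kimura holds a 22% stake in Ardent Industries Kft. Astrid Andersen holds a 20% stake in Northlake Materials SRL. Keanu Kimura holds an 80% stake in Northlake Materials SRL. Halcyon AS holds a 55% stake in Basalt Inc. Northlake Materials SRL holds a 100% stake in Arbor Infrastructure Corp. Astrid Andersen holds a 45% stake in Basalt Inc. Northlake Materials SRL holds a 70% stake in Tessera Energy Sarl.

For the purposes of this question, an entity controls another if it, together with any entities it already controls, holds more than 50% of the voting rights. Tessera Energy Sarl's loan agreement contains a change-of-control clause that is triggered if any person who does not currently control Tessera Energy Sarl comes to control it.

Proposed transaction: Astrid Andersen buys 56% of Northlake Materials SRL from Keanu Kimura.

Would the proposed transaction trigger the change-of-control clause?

Yes

The purchase adds only to Astrid's holdings (Keanu's stake shrinks), so Astrid is the only person who could newly come to control Tessera.
Astrid holds 100% of Greywick, so Astrid controls Greywick.
Astrid holds 78% of Ardent, so Astrid controls Ardent.
In Tessera, Astrid's side holds only 30%, not > 50%.
So before the transaction, Astrid does not control Tessera.
After the purchase, Astrid's direct stake in Northlake rises to 20% + 56% = 76%, and Keanu's stake falls to 24%.
Astrid holds 76% of Northlake, so Astrid controls Northlake.
Northlake and Astrid together hold 70% + 30% = 100% of Tessera, so Astrid controls Tessera.
Astrid did not control Tessera before and does after, so the clause is triggered.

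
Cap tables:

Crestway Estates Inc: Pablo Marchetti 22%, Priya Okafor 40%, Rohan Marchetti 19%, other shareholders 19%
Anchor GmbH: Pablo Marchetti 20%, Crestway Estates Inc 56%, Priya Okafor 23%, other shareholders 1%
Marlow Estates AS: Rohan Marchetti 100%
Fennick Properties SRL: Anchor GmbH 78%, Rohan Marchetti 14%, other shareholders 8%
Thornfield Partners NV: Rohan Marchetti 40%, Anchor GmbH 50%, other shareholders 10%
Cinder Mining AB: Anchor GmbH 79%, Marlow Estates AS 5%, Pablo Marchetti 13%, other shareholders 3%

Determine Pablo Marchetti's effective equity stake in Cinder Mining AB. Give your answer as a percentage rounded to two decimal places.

38.53%

Pablo reaches Cinder along 3 paths.
Via Anchor: 20% × 79% = 15.8%.
Via Crestway → Anchor: 22% × 56% × 79% = 9.7328%.
Direct stake: 13% = 13%.
Total: 15.8% + 9.7328% + 13% = 38.5328%.
Rounded: 38.53%.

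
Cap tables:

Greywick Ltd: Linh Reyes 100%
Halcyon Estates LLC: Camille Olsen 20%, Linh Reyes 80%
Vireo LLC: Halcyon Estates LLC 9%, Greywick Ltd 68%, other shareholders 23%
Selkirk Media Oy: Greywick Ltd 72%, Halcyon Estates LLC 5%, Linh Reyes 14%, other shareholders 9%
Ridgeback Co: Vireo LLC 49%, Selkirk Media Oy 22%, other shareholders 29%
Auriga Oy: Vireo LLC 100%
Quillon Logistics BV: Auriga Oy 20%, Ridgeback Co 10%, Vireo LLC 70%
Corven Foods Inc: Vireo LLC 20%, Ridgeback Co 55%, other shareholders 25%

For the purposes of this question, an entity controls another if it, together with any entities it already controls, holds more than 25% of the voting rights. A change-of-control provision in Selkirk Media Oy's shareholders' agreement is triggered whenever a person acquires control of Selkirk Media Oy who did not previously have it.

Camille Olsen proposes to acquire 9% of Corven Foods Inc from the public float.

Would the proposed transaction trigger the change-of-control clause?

No

The purchase changes only Camille's holdings, so Camille is the only person who could newly come to control Selkirk.
Camille's largest direct stake is 20% in Halcyon, which does not meet the threshold, so Camille controls no company.
Neither Camille nor any entity Camille controls holds any voting interest in Selkirk.
So before the transaction, Camille does not control Selkirk.
After the purchase, Camille holds 9% of Corven directly.
Camille's side now holds 9% of Corven, not > 25%, so Camille still does not control Corven.
After the transaction, neither Camille nor any entity Camille controls holds a voting interest in Selkirk, so Camille still does not control it.
No new person acquires control, so the clause is not triggered.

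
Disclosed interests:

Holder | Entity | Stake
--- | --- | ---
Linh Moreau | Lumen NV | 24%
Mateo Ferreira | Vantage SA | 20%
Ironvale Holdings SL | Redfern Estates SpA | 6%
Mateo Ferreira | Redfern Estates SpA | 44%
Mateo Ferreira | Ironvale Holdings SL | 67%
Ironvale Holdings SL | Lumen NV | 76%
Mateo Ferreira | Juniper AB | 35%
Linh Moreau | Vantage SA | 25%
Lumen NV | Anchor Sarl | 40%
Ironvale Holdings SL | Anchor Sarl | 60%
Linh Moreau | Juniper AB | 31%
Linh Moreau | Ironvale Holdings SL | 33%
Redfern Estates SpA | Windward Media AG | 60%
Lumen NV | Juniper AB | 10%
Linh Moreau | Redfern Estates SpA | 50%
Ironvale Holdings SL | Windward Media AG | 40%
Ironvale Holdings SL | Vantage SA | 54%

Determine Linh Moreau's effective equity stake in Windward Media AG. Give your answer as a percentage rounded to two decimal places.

44.39%

Linh reaches Windward along 3 paths.
Via Redfern: 50% × 60% = 30%.
Via Ironvale → Redfern: 33% × 6% × 60% = 1.188%.
Via Ironvale: 33% × 40% = 13.2%.
Total: 30% + 1.188% + 13.2% = 44.388%.
Rounded: 44.39%.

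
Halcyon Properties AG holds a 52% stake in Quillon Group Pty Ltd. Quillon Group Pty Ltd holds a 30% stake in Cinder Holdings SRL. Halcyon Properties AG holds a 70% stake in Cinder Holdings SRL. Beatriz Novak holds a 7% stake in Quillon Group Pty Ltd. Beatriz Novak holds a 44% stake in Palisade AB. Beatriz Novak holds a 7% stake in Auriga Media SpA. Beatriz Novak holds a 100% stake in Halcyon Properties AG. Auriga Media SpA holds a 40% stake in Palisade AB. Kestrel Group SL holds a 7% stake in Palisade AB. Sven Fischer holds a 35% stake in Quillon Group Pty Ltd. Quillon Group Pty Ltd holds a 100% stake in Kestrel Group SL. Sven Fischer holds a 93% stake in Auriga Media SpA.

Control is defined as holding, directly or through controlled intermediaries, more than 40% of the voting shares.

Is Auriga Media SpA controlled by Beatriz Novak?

Beatriz holds 100% of Halcyon, so Beatriz controls Halcyon.
Halcyon and Beatriz together hold 52% + 7% = 59% of Quillon, so Beatriz controls Quillon.
Quillon holds 100% of Kestrel, so Beatriz controls Kestrel.
Kestrel and Beatriz together hold 7% + 44% = 51% of Palisade, so Beatriz controls Palisade.
Halcyon and Quillon together hold 70% + 30% = 100% of Cinder, so Beatriz controls Cinder.
In Auriga, Beatriz's side holds only 7%, not > 40%.
So Beatriz does not control Auriga.

No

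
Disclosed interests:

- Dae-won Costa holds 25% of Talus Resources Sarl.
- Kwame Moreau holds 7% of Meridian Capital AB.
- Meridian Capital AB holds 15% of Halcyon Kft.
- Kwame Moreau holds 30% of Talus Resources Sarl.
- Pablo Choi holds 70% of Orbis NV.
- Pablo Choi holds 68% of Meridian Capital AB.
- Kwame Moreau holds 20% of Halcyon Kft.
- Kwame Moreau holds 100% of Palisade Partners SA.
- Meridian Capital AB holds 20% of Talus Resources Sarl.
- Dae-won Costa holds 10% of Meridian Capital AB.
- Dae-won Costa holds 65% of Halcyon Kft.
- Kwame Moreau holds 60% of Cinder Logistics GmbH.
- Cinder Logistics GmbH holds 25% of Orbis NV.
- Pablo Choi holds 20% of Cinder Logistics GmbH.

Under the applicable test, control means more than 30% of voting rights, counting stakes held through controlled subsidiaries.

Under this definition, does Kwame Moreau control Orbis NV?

No

Kwame holds 60% of Cinder, so Kwame controls Cinder.
Kwame holds 100% of Palisade, so Kwame controls Palisade.
In Orbis, Kwame's side holds only 25%, not > 30%.
So Kwame does not control Orbis.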